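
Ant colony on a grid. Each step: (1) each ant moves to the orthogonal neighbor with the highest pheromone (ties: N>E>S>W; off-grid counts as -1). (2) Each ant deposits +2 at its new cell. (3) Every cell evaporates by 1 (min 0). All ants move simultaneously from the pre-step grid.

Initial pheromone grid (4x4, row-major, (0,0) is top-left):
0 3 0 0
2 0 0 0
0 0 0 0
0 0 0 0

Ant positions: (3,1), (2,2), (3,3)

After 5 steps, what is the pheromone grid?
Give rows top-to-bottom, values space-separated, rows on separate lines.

After step 1: ants at (2,1),(1,2),(2,3)
  0 2 0 0
  1 0 1 0
  0 1 0 1
  0 0 0 0
After step 2: ants at (1,1),(0,2),(1,3)
  0 1 1 0
  0 1 0 1
  0 0 0 0
  0 0 0 0
After step 3: ants at (0,1),(0,1),(0,3)
  0 4 0 1
  0 0 0 0
  0 0 0 0
  0 0 0 0
After step 4: ants at (0,2),(0,2),(1,3)
  0 3 3 0
  0 0 0 1
  0 0 0 0
  0 0 0 0
After step 5: ants at (0,1),(0,1),(0,3)
  0 6 2 1
  0 0 0 0
  0 0 0 0
  0 0 0 0

0 6 2 1
0 0 0 0
0 0 0 0
0 0 0 0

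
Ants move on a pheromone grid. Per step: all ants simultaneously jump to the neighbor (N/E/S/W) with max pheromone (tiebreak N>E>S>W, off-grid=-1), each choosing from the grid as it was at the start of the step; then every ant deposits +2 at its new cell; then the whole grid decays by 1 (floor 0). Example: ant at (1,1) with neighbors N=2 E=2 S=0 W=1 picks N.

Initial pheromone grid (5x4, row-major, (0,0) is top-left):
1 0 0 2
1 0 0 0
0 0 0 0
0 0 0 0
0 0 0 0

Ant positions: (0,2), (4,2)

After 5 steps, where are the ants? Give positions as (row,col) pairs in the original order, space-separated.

Step 1: ant0:(0,2)->E->(0,3) | ant1:(4,2)->N->(3,2)
  grid max=3 at (0,3)
Step 2: ant0:(0,3)->S->(1,3) | ant1:(3,2)->N->(2,2)
  grid max=2 at (0,3)
Step 3: ant0:(1,3)->N->(0,3) | ant1:(2,2)->N->(1,2)
  grid max=3 at (0,3)
Step 4: ant0:(0,3)->S->(1,3) | ant1:(1,2)->N->(0,2)
  grid max=2 at (0,3)
Step 5: ant0:(1,3)->N->(0,3) | ant1:(0,2)->E->(0,3)
  grid max=5 at (0,3)

(0,3) (0,3)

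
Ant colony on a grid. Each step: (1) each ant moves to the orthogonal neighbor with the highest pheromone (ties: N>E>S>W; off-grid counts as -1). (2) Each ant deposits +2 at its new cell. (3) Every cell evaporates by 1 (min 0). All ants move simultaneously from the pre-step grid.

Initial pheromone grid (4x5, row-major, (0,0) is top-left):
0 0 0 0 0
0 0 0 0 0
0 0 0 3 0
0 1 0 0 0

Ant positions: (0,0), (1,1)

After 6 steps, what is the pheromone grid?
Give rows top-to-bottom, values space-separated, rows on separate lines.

After step 1: ants at (0,1),(0,1)
  0 3 0 0 0
  0 0 0 0 0
  0 0 0 2 0
  0 0 0 0 0
After step 2: ants at (0,2),(0,2)
  0 2 3 0 0
  0 0 0 0 0
  0 0 0 1 0
  0 0 0 0 0
After step 3: ants at (0,1),(0,1)
  0 5 2 0 0
  0 0 0 0 0
  0 0 0 0 0
  0 0 0 0 0
After step 4: ants at (0,2),(0,2)
  0 4 5 0 0
  0 0 0 0 0
  0 0 0 0 0
  0 0 0 0 0
After step 5: ants at (0,1),(0,1)
  0 7 4 0 0
  0 0 0 0 0
  0 0 0 0 0
  0 0 0 0 0
After step 6: ants at (0,2),(0,2)
  0 6 7 0 0
  0 0 0 0 0
  0 0 0 0 0
  0 0 0 0 0

0 6 7 0 0
0 0 0 0 0
0 0 0 0 0
0 0 0 0 0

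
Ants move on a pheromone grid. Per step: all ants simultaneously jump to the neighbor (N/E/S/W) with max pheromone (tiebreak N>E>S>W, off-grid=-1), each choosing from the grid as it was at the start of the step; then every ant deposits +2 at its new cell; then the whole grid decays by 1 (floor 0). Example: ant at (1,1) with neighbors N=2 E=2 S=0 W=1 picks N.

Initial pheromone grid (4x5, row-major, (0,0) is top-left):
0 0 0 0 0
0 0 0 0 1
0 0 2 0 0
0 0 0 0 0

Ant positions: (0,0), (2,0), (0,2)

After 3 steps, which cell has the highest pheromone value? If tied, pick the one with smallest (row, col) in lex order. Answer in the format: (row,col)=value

Answer: (0,1)=1

Derivation:
Step 1: ant0:(0,0)->E->(0,1) | ant1:(2,0)->N->(1,0) | ant2:(0,2)->E->(0,3)
  grid max=1 at (0,1)
Step 2: ant0:(0,1)->E->(0,2) | ant1:(1,0)->N->(0,0) | ant2:(0,3)->E->(0,4)
  grid max=1 at (0,0)
Step 3: ant0:(0,2)->E->(0,3) | ant1:(0,0)->E->(0,1) | ant2:(0,4)->S->(1,4)
  grid max=1 at (0,1)
Final grid:
  0 1 0 1 0
  0 0 0 0 1
  0 0 0 0 0
  0 0 0 0 0
Max pheromone 1 at (0,1)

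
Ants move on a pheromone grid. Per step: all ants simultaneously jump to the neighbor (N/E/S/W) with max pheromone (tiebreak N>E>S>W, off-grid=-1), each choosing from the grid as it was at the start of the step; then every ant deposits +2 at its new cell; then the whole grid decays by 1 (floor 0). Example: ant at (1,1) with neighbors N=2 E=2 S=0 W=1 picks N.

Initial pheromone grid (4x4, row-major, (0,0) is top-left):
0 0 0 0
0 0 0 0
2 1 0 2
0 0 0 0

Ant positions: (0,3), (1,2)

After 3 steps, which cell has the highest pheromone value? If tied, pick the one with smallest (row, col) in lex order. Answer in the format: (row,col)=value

Answer: (1,3)=3

Derivation:
Step 1: ant0:(0,3)->S->(1,3) | ant1:(1,2)->N->(0,2)
  grid max=1 at (0,2)
Step 2: ant0:(1,3)->S->(2,3) | ant1:(0,2)->E->(0,3)
  grid max=2 at (2,3)
Step 3: ant0:(2,3)->N->(1,3) | ant1:(0,3)->S->(1,3)
  grid max=3 at (1,3)
Final grid:
  0 0 0 0
  0 0 0 3
  0 0 0 1
  0 0 0 0
Max pheromone 3 at (1,3)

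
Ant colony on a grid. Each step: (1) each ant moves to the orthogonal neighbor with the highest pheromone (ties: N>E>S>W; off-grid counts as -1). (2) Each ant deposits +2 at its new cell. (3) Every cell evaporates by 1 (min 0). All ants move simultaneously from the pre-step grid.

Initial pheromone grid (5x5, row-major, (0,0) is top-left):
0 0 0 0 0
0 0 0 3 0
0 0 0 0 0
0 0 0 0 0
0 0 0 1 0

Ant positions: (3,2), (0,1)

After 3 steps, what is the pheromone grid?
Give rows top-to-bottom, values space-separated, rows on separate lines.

After step 1: ants at (2,2),(0,2)
  0 0 1 0 0
  0 0 0 2 0
  0 0 1 0 0
  0 0 0 0 0
  0 0 0 0 0
After step 2: ants at (1,2),(0,3)
  0 0 0 1 0
  0 0 1 1 0
  0 0 0 0 0
  0 0 0 0 0
  0 0 0 0 0
After step 3: ants at (1,3),(1,3)
  0 0 0 0 0
  0 0 0 4 0
  0 0 0 0 0
  0 0 0 0 0
  0 0 0 0 0

0 0 0 0 0
0 0 0 4 0
0 0 0 0 0
0 0 0 0 0
0 0 0 0 0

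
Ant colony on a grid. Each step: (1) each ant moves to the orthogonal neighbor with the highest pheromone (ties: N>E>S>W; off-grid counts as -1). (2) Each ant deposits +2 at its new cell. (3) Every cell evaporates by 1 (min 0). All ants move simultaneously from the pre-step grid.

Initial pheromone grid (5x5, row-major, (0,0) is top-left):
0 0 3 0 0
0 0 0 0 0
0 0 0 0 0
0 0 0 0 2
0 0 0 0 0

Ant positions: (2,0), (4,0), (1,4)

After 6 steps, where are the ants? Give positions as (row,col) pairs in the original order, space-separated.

Step 1: ant0:(2,0)->N->(1,0) | ant1:(4,0)->N->(3,0) | ant2:(1,4)->N->(0,4)
  grid max=2 at (0,2)
Step 2: ant0:(1,0)->N->(0,0) | ant1:(3,0)->N->(2,0) | ant2:(0,4)->S->(1,4)
  grid max=1 at (0,0)
Step 3: ant0:(0,0)->E->(0,1) | ant1:(2,0)->N->(1,0) | ant2:(1,4)->N->(0,4)
  grid max=1 at (0,1)
Step 4: ant0:(0,1)->E->(0,2) | ant1:(1,0)->N->(0,0) | ant2:(0,4)->S->(1,4)
  grid max=1 at (0,0)
Step 5: ant0:(0,2)->E->(0,3) | ant1:(0,0)->E->(0,1) | ant2:(1,4)->N->(0,4)
  grid max=1 at (0,1)
Step 6: ant0:(0,3)->E->(0,4) | ant1:(0,1)->E->(0,2) | ant2:(0,4)->W->(0,3)
  grid max=2 at (0,3)

(0,4) (0,2) (0,3)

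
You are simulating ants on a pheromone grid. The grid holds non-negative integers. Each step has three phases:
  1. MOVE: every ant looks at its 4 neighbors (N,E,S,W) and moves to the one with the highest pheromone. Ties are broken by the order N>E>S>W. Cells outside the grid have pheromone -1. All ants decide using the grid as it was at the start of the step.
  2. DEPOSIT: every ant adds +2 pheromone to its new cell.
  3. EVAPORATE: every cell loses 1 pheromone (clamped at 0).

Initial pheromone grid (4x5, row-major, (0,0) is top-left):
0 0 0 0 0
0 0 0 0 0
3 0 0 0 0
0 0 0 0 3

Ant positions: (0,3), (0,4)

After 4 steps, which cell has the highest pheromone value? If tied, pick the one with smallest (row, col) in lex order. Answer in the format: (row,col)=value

Step 1: ant0:(0,3)->E->(0,4) | ant1:(0,4)->S->(1,4)
  grid max=2 at (2,0)
Step 2: ant0:(0,4)->S->(1,4) | ant1:(1,4)->N->(0,4)
  grid max=2 at (0,4)
Step 3: ant0:(1,4)->N->(0,4) | ant1:(0,4)->S->(1,4)
  grid max=3 at (0,4)
Step 4: ant0:(0,4)->S->(1,4) | ant1:(1,4)->N->(0,4)
  grid max=4 at (0,4)
Final grid:
  0 0 0 0 4
  0 0 0 0 4
  0 0 0 0 0
  0 0 0 0 0
Max pheromone 4 at (0,4)

Answer: (0,4)=4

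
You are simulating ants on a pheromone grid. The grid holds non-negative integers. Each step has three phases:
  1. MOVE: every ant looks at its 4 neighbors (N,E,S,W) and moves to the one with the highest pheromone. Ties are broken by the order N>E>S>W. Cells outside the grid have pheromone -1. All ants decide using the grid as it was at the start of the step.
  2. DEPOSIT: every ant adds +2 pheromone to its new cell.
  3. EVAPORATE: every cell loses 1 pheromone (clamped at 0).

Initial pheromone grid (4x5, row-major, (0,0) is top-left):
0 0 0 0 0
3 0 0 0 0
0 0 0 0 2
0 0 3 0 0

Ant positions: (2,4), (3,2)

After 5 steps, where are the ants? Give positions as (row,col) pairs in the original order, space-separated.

Step 1: ant0:(2,4)->N->(1,4) | ant1:(3,2)->N->(2,2)
  grid max=2 at (1,0)
Step 2: ant0:(1,4)->S->(2,4) | ant1:(2,2)->S->(3,2)
  grid max=3 at (3,2)
Step 3: ant0:(2,4)->N->(1,4) | ant1:(3,2)->N->(2,2)
  grid max=2 at (3,2)
Step 4: ant0:(1,4)->S->(2,4) | ant1:(2,2)->S->(3,2)
  grid max=3 at (3,2)
Step 5: ant0:(2,4)->N->(1,4) | ant1:(3,2)->N->(2,2)
  grid max=2 at (3,2)

(1,4) (2,2)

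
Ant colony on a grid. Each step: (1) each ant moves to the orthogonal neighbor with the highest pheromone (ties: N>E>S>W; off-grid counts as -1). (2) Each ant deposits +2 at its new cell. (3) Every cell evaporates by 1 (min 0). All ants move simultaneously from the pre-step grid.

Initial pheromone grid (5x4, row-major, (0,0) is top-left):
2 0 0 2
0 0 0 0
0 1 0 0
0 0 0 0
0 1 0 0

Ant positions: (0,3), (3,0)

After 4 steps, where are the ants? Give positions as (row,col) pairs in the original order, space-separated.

Step 1: ant0:(0,3)->S->(1,3) | ant1:(3,0)->N->(2,0)
  grid max=1 at (0,0)
Step 2: ant0:(1,3)->N->(0,3) | ant1:(2,0)->N->(1,0)
  grid max=2 at (0,3)
Step 3: ant0:(0,3)->S->(1,3) | ant1:(1,0)->N->(0,0)
  grid max=1 at (0,0)
Step 4: ant0:(1,3)->N->(0,3) | ant1:(0,0)->E->(0,1)
  grid max=2 at (0,3)

(0,3) (0,1)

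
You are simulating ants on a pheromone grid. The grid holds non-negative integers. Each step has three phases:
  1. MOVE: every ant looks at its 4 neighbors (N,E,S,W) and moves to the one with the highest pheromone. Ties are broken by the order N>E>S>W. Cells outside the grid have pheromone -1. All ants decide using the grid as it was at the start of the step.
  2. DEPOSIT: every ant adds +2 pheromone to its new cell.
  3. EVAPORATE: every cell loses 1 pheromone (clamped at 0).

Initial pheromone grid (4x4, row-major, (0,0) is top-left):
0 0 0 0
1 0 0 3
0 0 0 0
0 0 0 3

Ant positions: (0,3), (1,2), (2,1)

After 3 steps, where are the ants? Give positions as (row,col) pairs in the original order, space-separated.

Step 1: ant0:(0,3)->S->(1,3) | ant1:(1,2)->E->(1,3) | ant2:(2,1)->N->(1,1)
  grid max=6 at (1,3)
Step 2: ant0:(1,3)->N->(0,3) | ant1:(1,3)->N->(0,3) | ant2:(1,1)->N->(0,1)
  grid max=5 at (1,3)
Step 3: ant0:(0,3)->S->(1,3) | ant1:(0,3)->S->(1,3) | ant2:(0,1)->E->(0,2)
  grid max=8 at (1,3)

(1,3) (1,3) (0,2)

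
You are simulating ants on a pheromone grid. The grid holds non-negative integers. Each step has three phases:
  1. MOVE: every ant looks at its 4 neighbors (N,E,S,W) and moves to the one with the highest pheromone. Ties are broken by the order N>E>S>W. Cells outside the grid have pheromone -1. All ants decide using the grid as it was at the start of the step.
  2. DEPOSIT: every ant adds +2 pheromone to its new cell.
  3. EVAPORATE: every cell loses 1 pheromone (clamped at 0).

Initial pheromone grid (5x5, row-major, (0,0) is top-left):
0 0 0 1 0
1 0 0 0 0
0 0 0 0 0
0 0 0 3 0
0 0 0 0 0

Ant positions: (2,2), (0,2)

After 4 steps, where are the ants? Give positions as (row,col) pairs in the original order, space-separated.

Step 1: ant0:(2,2)->N->(1,2) | ant1:(0,2)->E->(0,3)
  grid max=2 at (0,3)
Step 2: ant0:(1,2)->N->(0,2) | ant1:(0,3)->E->(0,4)
  grid max=1 at (0,2)
Step 3: ant0:(0,2)->E->(0,3) | ant1:(0,4)->W->(0,3)
  grid max=4 at (0,3)
Step 4: ant0:(0,3)->E->(0,4) | ant1:(0,3)->E->(0,4)
  grid max=3 at (0,3)

(0,4) (0,4)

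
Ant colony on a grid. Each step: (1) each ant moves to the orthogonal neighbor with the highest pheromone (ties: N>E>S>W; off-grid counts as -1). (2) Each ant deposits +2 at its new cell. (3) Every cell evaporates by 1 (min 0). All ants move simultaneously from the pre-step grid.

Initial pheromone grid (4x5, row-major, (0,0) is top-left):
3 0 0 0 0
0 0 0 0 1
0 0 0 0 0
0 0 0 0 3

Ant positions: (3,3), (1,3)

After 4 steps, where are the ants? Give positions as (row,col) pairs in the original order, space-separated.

Step 1: ant0:(3,3)->E->(3,4) | ant1:(1,3)->E->(1,4)
  grid max=4 at (3,4)
Step 2: ant0:(3,4)->N->(2,4) | ant1:(1,4)->N->(0,4)
  grid max=3 at (3,4)
Step 3: ant0:(2,4)->S->(3,4) | ant1:(0,4)->S->(1,4)
  grid max=4 at (3,4)
Step 4: ant0:(3,4)->N->(2,4) | ant1:(1,4)->N->(0,4)
  grid max=3 at (3,4)

(2,4) (0,4)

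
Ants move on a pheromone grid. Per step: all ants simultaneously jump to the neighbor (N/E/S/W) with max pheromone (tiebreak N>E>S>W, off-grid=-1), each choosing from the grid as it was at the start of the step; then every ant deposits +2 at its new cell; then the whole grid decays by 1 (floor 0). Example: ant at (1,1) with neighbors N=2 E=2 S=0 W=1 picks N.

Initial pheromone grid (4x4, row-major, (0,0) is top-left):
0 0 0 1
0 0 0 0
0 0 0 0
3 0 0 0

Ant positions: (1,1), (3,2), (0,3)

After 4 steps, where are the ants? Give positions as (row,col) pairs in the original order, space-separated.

Step 1: ant0:(1,1)->N->(0,1) | ant1:(3,2)->N->(2,2) | ant2:(0,3)->S->(1,3)
  grid max=2 at (3,0)
Step 2: ant0:(0,1)->E->(0,2) | ant1:(2,2)->N->(1,2) | ant2:(1,3)->N->(0,3)
  grid max=1 at (0,2)
Step 3: ant0:(0,2)->E->(0,3) | ant1:(1,2)->N->(0,2) | ant2:(0,3)->W->(0,2)
  grid max=4 at (0,2)
Step 4: ant0:(0,3)->W->(0,2) | ant1:(0,2)->E->(0,3) | ant2:(0,2)->E->(0,3)
  grid max=5 at (0,2)

(0,2) (0,3) (0,3)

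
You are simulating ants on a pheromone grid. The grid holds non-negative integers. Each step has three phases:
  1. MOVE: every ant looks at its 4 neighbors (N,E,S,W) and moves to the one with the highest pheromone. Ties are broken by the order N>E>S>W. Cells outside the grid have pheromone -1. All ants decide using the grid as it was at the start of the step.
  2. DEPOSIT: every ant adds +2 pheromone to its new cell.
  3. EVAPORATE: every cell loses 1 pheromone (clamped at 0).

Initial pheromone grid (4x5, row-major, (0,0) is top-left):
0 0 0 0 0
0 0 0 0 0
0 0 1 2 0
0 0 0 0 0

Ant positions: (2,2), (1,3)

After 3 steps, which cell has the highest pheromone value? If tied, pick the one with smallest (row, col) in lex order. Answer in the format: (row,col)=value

Step 1: ant0:(2,2)->E->(2,3) | ant1:(1,3)->S->(2,3)
  grid max=5 at (2,3)
Step 2: ant0:(2,3)->N->(1,3) | ant1:(2,3)->N->(1,3)
  grid max=4 at (2,3)
Step 3: ant0:(1,3)->S->(2,3) | ant1:(1,3)->S->(2,3)
  grid max=7 at (2,3)
Final grid:
  0 0 0 0 0
  0 0 0 2 0
  0 0 0 7 0
  0 0 0 0 0
Max pheromone 7 at (2,3)

Answer: (2,3)=7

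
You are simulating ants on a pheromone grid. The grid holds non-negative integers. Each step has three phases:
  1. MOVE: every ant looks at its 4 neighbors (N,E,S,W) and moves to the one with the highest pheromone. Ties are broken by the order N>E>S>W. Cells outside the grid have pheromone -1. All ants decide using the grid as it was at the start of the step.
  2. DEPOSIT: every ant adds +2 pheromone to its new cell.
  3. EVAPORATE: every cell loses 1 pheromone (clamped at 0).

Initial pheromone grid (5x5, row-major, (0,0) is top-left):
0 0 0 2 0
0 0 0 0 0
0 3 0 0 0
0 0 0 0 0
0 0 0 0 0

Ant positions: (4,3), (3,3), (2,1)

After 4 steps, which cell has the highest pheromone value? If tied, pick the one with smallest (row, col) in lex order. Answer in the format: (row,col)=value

Step 1: ant0:(4,3)->N->(3,3) | ant1:(3,3)->N->(2,3) | ant2:(2,1)->N->(1,1)
  grid max=2 at (2,1)
Step 2: ant0:(3,3)->N->(2,3) | ant1:(2,3)->S->(3,3) | ant2:(1,1)->S->(2,1)
  grid max=3 at (2,1)
Step 3: ant0:(2,3)->S->(3,3) | ant1:(3,3)->N->(2,3) | ant2:(2,1)->N->(1,1)
  grid max=3 at (2,3)
Step 4: ant0:(3,3)->N->(2,3) | ant1:(2,3)->S->(3,3) | ant2:(1,1)->S->(2,1)
  grid max=4 at (2,3)
Final grid:
  0 0 0 0 0
  0 0 0 0 0
  0 3 0 4 0
  0 0 0 4 0
  0 0 0 0 0
Max pheromone 4 at (2,3)

Answer: (2,3)=4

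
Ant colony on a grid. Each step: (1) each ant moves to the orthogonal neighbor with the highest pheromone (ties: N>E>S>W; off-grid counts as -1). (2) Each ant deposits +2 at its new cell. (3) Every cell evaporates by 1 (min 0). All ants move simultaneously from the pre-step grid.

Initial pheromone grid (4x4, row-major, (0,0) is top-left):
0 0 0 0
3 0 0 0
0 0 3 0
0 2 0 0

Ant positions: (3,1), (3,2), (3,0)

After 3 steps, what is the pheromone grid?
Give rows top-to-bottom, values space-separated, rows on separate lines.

After step 1: ants at (2,1),(2,2),(3,1)
  0 0 0 0
  2 0 0 0
  0 1 4 0
  0 3 0 0
After step 2: ants at (2,2),(2,1),(2,1)
  0 0 0 0
  1 0 0 0
  0 4 5 0
  0 2 0 0
After step 3: ants at (2,1),(2,2),(2,2)
  0 0 0 0
  0 0 0 0
  0 5 8 0
  0 1 0 0

0 0 0 0
0 0 0 0
0 5 8 0
0 1 0 0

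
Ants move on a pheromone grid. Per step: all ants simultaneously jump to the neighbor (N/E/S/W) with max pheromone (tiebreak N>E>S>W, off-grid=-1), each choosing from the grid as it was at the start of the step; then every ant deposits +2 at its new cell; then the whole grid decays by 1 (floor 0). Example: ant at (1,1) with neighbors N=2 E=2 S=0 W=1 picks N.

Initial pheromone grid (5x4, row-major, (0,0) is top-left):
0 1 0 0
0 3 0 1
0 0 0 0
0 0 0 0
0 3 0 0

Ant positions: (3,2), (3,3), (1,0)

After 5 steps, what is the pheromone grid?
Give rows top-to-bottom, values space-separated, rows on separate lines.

After step 1: ants at (2,2),(2,3),(1,1)
  0 0 0 0
  0 4 0 0
  0 0 1 1
  0 0 0 0
  0 2 0 0
After step 2: ants at (2,3),(2,2),(0,1)
  0 1 0 0
  0 3 0 0
  0 0 2 2
  0 0 0 0
  0 1 0 0
After step 3: ants at (2,2),(2,3),(1,1)
  0 0 0 0
  0 4 0 0
  0 0 3 3
  0 0 0 0
  0 0 0 0
After step 4: ants at (2,3),(2,2),(0,1)
  0 1 0 0
  0 3 0 0
  0 0 4 4
  0 0 0 0
  0 0 0 0
After step 5: ants at (2,2),(2,3),(1,1)
  0 0 0 0
  0 4 0 0
  0 0 5 5
  0 0 0 0
  0 0 0 0

0 0 0 0
0 4 0 0
0 0 5 5
0 0 0 0
0 0 0 0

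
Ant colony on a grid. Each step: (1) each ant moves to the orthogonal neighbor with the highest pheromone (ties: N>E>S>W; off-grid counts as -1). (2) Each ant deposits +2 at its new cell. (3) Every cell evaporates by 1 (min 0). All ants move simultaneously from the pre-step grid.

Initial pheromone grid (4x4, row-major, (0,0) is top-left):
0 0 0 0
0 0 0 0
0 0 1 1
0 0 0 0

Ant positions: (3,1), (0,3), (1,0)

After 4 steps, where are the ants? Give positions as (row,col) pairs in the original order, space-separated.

Step 1: ant0:(3,1)->N->(2,1) | ant1:(0,3)->S->(1,3) | ant2:(1,0)->N->(0,0)
  grid max=1 at (0,0)
Step 2: ant0:(2,1)->N->(1,1) | ant1:(1,3)->N->(0,3) | ant2:(0,0)->E->(0,1)
  grid max=1 at (0,1)
Step 3: ant0:(1,1)->N->(0,1) | ant1:(0,3)->S->(1,3) | ant2:(0,1)->S->(1,1)
  grid max=2 at (0,1)
Step 4: ant0:(0,1)->S->(1,1) | ant1:(1,3)->N->(0,3) | ant2:(1,1)->N->(0,1)
  grid max=3 at (0,1)

(1,1) (0,3) (0,1)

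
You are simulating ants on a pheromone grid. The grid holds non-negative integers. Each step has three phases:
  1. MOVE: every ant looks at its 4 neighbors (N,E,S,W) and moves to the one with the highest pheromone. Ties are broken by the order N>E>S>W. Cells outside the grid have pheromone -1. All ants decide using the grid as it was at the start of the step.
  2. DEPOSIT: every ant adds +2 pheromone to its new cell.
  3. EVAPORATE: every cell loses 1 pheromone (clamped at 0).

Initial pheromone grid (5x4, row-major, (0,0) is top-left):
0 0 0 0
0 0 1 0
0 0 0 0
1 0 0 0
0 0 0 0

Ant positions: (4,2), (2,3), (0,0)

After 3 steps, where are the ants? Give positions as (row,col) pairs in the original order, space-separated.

Step 1: ant0:(4,2)->N->(3,2) | ant1:(2,3)->N->(1,3) | ant2:(0,0)->E->(0,1)
  grid max=1 at (0,1)
Step 2: ant0:(3,2)->N->(2,2) | ant1:(1,3)->N->(0,3) | ant2:(0,1)->E->(0,2)
  grid max=1 at (0,2)
Step 3: ant0:(2,2)->N->(1,2) | ant1:(0,3)->W->(0,2) | ant2:(0,2)->E->(0,3)
  grid max=2 at (0,2)

(1,2) (0,2) (0,3)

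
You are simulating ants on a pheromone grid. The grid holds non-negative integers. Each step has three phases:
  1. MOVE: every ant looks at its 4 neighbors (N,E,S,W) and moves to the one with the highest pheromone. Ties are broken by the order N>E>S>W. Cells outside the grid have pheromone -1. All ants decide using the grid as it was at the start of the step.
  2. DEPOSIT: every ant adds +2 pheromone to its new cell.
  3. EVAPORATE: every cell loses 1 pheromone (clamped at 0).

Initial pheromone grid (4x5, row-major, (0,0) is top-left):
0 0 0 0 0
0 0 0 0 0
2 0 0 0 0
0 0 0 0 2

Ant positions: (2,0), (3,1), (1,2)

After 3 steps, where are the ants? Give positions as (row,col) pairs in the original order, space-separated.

Step 1: ant0:(2,0)->N->(1,0) | ant1:(3,1)->N->(2,1) | ant2:(1,2)->N->(0,2)
  grid max=1 at (0,2)
Step 2: ant0:(1,0)->S->(2,0) | ant1:(2,1)->W->(2,0) | ant2:(0,2)->E->(0,3)
  grid max=4 at (2,0)
Step 3: ant0:(2,0)->N->(1,0) | ant1:(2,0)->N->(1,0) | ant2:(0,3)->E->(0,4)
  grid max=3 at (1,0)

(1,0) (1,0) (0,4)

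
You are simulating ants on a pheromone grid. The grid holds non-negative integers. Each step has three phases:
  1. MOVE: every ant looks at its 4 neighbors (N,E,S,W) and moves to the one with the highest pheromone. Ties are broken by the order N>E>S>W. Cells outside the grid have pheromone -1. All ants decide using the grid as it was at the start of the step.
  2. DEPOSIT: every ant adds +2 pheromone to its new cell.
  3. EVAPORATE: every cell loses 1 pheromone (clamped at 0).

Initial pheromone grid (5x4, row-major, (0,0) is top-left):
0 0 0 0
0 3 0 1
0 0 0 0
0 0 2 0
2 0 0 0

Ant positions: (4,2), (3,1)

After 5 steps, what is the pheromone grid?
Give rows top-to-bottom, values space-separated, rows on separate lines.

After step 1: ants at (3,2),(3,2)
  0 0 0 0
  0 2 0 0
  0 0 0 0
  0 0 5 0
  1 0 0 0
After step 2: ants at (2,2),(2,2)
  0 0 0 0
  0 1 0 0
  0 0 3 0
  0 0 4 0
  0 0 0 0
After step 3: ants at (3,2),(3,2)
  0 0 0 0
  0 0 0 0
  0 0 2 0
  0 0 7 0
  0 0 0 0
After step 4: ants at (2,2),(2,2)
  0 0 0 0
  0 0 0 0
  0 0 5 0
  0 0 6 0
  0 0 0 0
After step 5: ants at (3,2),(3,2)
  0 0 0 0
  0 0 0 0
  0 0 4 0
  0 0 9 0
  0 0 0 0

0 0 0 0
0 0 0 0
0 0 4 0
0 0 9 0
0 0 0 0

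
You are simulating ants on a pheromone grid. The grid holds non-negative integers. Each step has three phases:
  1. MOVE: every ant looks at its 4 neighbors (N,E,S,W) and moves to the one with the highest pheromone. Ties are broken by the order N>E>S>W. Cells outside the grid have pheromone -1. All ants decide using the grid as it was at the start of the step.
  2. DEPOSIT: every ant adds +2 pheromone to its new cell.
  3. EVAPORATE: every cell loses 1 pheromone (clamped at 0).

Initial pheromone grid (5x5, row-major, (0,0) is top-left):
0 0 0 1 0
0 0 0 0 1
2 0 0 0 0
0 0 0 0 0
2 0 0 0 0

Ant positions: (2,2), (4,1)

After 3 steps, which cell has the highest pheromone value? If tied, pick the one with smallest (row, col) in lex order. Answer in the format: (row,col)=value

Answer: (4,0)=3

Derivation:
Step 1: ant0:(2,2)->N->(1,2) | ant1:(4,1)->W->(4,0)
  grid max=3 at (4,0)
Step 2: ant0:(1,2)->N->(0,2) | ant1:(4,0)->N->(3,0)
  grid max=2 at (4,0)
Step 3: ant0:(0,2)->E->(0,3) | ant1:(3,0)->S->(4,0)
  grid max=3 at (4,0)
Final grid:
  0 0 0 1 0
  0 0 0 0 0
  0 0 0 0 0
  0 0 0 0 0
  3 0 0 0 0
Max pheromone 3 at (4,0)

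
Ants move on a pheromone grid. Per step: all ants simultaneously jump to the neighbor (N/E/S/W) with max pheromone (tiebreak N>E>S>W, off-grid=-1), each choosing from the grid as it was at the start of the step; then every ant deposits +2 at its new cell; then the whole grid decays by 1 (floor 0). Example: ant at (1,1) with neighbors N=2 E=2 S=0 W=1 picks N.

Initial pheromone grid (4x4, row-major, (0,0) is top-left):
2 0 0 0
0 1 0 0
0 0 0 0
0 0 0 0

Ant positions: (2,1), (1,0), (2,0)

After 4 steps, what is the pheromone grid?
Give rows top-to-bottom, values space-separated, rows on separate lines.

After step 1: ants at (1,1),(0,0),(1,0)
  3 0 0 0
  1 2 0 0
  0 0 0 0
  0 0 0 0
After step 2: ants at (1,0),(1,0),(0,0)
  4 0 0 0
  4 1 0 0
  0 0 0 0
  0 0 0 0
After step 3: ants at (0,0),(0,0),(1,0)
  7 0 0 0
  5 0 0 0
  0 0 0 0
  0 0 0 0
After step 4: ants at (1,0),(1,0),(0,0)
  8 0 0 0
  8 0 0 0
  0 0 0 0
  0 0 0 0

8 0 0 0
8 0 0 0
0 0 0 0
0 0 0 0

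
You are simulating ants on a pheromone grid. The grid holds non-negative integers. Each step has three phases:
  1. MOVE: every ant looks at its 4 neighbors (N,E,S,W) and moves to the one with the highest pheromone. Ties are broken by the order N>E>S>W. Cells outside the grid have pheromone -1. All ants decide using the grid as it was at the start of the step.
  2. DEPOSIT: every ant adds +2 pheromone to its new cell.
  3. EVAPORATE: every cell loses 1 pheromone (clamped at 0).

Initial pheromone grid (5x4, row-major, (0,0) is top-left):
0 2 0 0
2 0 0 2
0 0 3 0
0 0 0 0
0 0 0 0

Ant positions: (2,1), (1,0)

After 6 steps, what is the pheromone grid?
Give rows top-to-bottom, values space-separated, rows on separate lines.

After step 1: ants at (2,2),(0,0)
  1 1 0 0
  1 0 0 1
  0 0 4 0
  0 0 0 0
  0 0 0 0
After step 2: ants at (1,2),(0,1)
  0 2 0 0
  0 0 1 0
  0 0 3 0
  0 0 0 0
  0 0 0 0
After step 3: ants at (2,2),(0,2)
  0 1 1 0
  0 0 0 0
  0 0 4 0
  0 0 0 0
  0 0 0 0
After step 4: ants at (1,2),(0,1)
  0 2 0 0
  0 0 1 0
  0 0 3 0
  0 0 0 0
  0 0 0 0
After step 5: ants at (2,2),(0,2)
  0 1 1 0
  0 0 0 0
  0 0 4 0
  0 0 0 0
  0 0 0 0
After step 6: ants at (1,2),(0,1)
  0 2 0 0
  0 0 1 0
  0 0 3 0
  0 0 0 0
  0 0 0 0

0 2 0 0
0 0 1 0
0 0 3 0
0 0 0 0
0 0 0 0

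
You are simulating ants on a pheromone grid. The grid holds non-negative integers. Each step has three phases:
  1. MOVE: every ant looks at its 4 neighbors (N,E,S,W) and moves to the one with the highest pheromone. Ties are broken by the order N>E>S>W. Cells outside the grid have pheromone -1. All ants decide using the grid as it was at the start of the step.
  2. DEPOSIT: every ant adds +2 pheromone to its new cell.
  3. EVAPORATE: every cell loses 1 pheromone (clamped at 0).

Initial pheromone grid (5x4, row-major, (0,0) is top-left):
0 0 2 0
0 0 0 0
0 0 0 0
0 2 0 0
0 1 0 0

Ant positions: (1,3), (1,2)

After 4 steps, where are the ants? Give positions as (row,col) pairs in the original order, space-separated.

Step 1: ant0:(1,3)->N->(0,3) | ant1:(1,2)->N->(0,2)
  grid max=3 at (0,2)
Step 2: ant0:(0,3)->W->(0,2) | ant1:(0,2)->E->(0,3)
  grid max=4 at (0,2)
Step 3: ant0:(0,2)->E->(0,3) | ant1:(0,3)->W->(0,2)
  grid max=5 at (0,2)
Step 4: ant0:(0,3)->W->(0,2) | ant1:(0,2)->E->(0,3)
  grid max=6 at (0,2)

(0,2) (0,3)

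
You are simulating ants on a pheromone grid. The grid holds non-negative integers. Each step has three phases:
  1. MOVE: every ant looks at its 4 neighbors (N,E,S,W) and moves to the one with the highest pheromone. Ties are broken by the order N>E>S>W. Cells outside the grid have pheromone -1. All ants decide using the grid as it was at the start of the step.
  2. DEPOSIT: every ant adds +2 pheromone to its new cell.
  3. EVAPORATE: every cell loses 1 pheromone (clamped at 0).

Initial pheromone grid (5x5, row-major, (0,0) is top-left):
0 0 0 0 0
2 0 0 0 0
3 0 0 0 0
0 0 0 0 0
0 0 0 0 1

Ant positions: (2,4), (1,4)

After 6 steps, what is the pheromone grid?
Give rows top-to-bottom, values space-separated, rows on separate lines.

After step 1: ants at (1,4),(0,4)
  0 0 0 0 1
  1 0 0 0 1
  2 0 0 0 0
  0 0 0 0 0
  0 0 0 0 0
After step 2: ants at (0,4),(1,4)
  0 0 0 0 2
  0 0 0 0 2
  1 0 0 0 0
  0 0 0 0 0
  0 0 0 0 0
After step 3: ants at (1,4),(0,4)
  0 0 0 0 3
  0 0 0 0 3
  0 0 0 0 0
  0 0 0 0 0
  0 0 0 0 0
After step 4: ants at (0,4),(1,4)
  0 0 0 0 4
  0 0 0 0 4
  0 0 0 0 0
  0 0 0 0 0
  0 0 0 0 0
After step 5: ants at (1,4),(0,4)
  0 0 0 0 5
  0 0 0 0 5
  0 0 0 0 0
  0 0 0 0 0
  0 0 0 0 0
After step 6: ants at (0,4),(1,4)
  0 0 0 0 6
  0 0 0 0 6
  0 0 0 0 0
  0 0 0 0 0
  0 0 0 0 0

0 0 0 0 6
0 0 0 0 6
0 0 0 0 0
0 0 0 0 0
0 0 0 0 0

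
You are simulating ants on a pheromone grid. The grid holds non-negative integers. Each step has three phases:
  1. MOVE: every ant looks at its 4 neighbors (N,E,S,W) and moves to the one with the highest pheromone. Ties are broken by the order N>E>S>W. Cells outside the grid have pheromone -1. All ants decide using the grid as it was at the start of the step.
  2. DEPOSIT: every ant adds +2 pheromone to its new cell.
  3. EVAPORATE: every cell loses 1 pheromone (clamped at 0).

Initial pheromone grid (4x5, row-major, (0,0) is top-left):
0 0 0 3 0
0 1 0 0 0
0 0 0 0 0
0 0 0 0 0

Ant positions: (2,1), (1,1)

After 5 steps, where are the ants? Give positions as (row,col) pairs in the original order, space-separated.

Step 1: ant0:(2,1)->N->(1,1) | ant1:(1,1)->N->(0,1)
  grid max=2 at (0,3)
Step 2: ant0:(1,1)->N->(0,1) | ant1:(0,1)->S->(1,1)
  grid max=3 at (1,1)
Step 3: ant0:(0,1)->S->(1,1) | ant1:(1,1)->N->(0,1)
  grid max=4 at (1,1)
Step 4: ant0:(1,1)->N->(0,1) | ant1:(0,1)->S->(1,1)
  grid max=5 at (1,1)
Step 5: ant0:(0,1)->S->(1,1) | ant1:(1,1)->N->(0,1)
  grid max=6 at (1,1)

(1,1) (0,1)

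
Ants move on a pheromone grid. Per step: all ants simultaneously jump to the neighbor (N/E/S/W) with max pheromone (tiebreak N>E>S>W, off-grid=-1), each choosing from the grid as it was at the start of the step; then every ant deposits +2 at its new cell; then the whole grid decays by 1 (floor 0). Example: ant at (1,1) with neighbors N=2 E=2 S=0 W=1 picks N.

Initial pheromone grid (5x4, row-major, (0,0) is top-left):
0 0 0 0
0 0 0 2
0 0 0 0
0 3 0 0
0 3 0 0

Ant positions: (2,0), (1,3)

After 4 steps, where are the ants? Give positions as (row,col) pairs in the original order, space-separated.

Step 1: ant0:(2,0)->N->(1,0) | ant1:(1,3)->N->(0,3)
  grid max=2 at (3,1)
Step 2: ant0:(1,0)->N->(0,0) | ant1:(0,3)->S->(1,3)
  grid max=2 at (1,3)
Step 3: ant0:(0,0)->E->(0,1) | ant1:(1,3)->N->(0,3)
  grid max=1 at (0,1)
Step 4: ant0:(0,1)->E->(0,2) | ant1:(0,3)->S->(1,3)
  grid max=2 at (1,3)

(0,2) (1,3)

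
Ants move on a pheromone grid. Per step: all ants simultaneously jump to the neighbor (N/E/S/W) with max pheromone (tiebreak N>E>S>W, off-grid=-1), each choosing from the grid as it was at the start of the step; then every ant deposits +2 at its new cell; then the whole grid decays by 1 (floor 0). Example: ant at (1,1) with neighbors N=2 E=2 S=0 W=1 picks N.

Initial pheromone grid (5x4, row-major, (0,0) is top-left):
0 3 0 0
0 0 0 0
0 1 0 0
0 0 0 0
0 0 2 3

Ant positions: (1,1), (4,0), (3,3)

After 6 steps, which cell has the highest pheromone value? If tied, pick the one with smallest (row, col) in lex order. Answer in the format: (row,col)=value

Answer: (0,1)=5

Derivation:
Step 1: ant0:(1,1)->N->(0,1) | ant1:(4,0)->N->(3,0) | ant2:(3,3)->S->(4,3)
  grid max=4 at (0,1)
Step 2: ant0:(0,1)->E->(0,2) | ant1:(3,0)->N->(2,0) | ant2:(4,3)->W->(4,2)
  grid max=3 at (0,1)
Step 3: ant0:(0,2)->W->(0,1) | ant1:(2,0)->N->(1,0) | ant2:(4,2)->E->(4,3)
  grid max=4 at (0,1)
Step 4: ant0:(0,1)->E->(0,2) | ant1:(1,0)->N->(0,0) | ant2:(4,3)->W->(4,2)
  grid max=3 at (0,1)
Step 5: ant0:(0,2)->W->(0,1) | ant1:(0,0)->E->(0,1) | ant2:(4,2)->E->(4,3)
  grid max=6 at (0,1)
Step 6: ant0:(0,1)->E->(0,2) | ant1:(0,1)->E->(0,2) | ant2:(4,3)->W->(4,2)
  grid max=5 at (0,1)
Final grid:
  0 5 3 0
  0 0 0 0
  0 0 0 0
  0 0 0 0
  0 0 2 3
Max pheromone 5 at (0,1)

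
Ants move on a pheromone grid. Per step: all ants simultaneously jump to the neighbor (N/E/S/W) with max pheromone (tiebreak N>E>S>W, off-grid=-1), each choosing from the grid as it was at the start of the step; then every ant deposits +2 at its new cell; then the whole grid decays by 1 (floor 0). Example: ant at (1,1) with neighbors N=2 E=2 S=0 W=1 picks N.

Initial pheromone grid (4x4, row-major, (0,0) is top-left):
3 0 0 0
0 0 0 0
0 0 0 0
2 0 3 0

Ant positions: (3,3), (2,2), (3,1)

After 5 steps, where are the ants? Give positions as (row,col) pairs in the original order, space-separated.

Step 1: ant0:(3,3)->W->(3,2) | ant1:(2,2)->S->(3,2) | ant2:(3,1)->E->(3,2)
  grid max=8 at (3,2)
Step 2: ant0:(3,2)->N->(2,2) | ant1:(3,2)->N->(2,2) | ant2:(3,2)->N->(2,2)
  grid max=7 at (3,2)
Step 3: ant0:(2,2)->S->(3,2) | ant1:(2,2)->S->(3,2) | ant2:(2,2)->S->(3,2)
  grid max=12 at (3,2)
Step 4: ant0:(3,2)->N->(2,2) | ant1:(3,2)->N->(2,2) | ant2:(3,2)->N->(2,2)
  grid max=11 at (3,2)
Step 5: ant0:(2,2)->S->(3,2) | ant1:(2,2)->S->(3,2) | ant2:(2,2)->S->(3,2)
  grid max=16 at (3,2)

(3,2) (3,2) (3,2)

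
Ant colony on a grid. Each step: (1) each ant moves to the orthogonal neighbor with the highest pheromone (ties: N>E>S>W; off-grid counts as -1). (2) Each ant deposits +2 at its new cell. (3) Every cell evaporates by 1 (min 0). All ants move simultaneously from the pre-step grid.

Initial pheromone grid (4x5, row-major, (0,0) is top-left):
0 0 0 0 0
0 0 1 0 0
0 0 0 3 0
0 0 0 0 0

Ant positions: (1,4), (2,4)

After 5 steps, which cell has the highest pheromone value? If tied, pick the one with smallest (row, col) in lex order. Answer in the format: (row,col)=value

Step 1: ant0:(1,4)->N->(0,4) | ant1:(2,4)->W->(2,3)
  grid max=4 at (2,3)
Step 2: ant0:(0,4)->S->(1,4) | ant1:(2,3)->N->(1,3)
  grid max=3 at (2,3)
Step 3: ant0:(1,4)->W->(1,3) | ant1:(1,3)->S->(2,3)
  grid max=4 at (2,3)
Step 4: ant0:(1,3)->S->(2,3) | ant1:(2,3)->N->(1,3)
  grid max=5 at (2,3)
Step 5: ant0:(2,3)->N->(1,3) | ant1:(1,3)->S->(2,3)
  grid max=6 at (2,3)
Final grid:
  0 0 0 0 0
  0 0 0 4 0
  0 0 0 6 0
  0 0 0 0 0
Max pheromone 6 at (2,3)

Answer: (2,3)=6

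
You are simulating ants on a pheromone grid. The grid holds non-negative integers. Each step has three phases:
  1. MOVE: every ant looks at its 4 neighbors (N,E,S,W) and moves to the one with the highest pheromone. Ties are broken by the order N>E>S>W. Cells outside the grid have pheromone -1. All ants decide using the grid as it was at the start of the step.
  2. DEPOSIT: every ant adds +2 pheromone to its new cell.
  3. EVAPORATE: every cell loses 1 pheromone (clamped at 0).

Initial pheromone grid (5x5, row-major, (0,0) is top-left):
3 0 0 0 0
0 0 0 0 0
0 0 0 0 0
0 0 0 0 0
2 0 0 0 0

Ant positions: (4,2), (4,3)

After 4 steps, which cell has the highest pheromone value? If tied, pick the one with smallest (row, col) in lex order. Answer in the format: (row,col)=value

Answer: (3,2)=4

Derivation:
Step 1: ant0:(4,2)->N->(3,2) | ant1:(4,3)->N->(3,3)
  grid max=2 at (0,0)
Step 2: ant0:(3,2)->E->(3,3) | ant1:(3,3)->W->(3,2)
  grid max=2 at (3,2)
Step 3: ant0:(3,3)->W->(3,2) | ant1:(3,2)->E->(3,3)
  grid max=3 at (3,2)
Step 4: ant0:(3,2)->E->(3,3) | ant1:(3,3)->W->(3,2)
  grid max=4 at (3,2)
Final grid:
  0 0 0 0 0
  0 0 0 0 0
  0 0 0 0 0
  0 0 4 4 0
  0 0 0 0 0
Max pheromone 4 at (3,2)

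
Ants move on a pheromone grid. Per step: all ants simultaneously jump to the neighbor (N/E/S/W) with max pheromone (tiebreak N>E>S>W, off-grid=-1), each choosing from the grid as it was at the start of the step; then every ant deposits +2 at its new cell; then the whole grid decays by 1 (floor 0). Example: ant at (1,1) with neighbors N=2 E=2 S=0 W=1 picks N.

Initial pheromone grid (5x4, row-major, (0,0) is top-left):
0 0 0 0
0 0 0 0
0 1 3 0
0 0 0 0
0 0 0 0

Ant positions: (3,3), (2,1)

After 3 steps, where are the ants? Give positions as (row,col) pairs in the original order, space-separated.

Step 1: ant0:(3,3)->N->(2,3) | ant1:(2,1)->E->(2,2)
  grid max=4 at (2,2)
Step 2: ant0:(2,3)->W->(2,2) | ant1:(2,2)->E->(2,3)
  grid max=5 at (2,2)
Step 3: ant0:(2,2)->E->(2,3) | ant1:(2,3)->W->(2,2)
  grid max=6 at (2,2)

(2,3) (2,2)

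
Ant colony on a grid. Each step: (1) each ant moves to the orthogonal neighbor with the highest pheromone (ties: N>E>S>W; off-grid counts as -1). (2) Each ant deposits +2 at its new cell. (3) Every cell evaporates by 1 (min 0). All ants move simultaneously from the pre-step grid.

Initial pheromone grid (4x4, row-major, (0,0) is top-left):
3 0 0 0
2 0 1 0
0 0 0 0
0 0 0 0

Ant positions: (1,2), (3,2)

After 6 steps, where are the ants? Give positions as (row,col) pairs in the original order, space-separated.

Step 1: ant0:(1,2)->N->(0,2) | ant1:(3,2)->N->(2,2)
  grid max=2 at (0,0)
Step 2: ant0:(0,2)->E->(0,3) | ant1:(2,2)->N->(1,2)
  grid max=1 at (0,0)
Step 3: ant0:(0,3)->S->(1,3) | ant1:(1,2)->N->(0,2)
  grid max=1 at (0,2)
Step 4: ant0:(1,3)->N->(0,3) | ant1:(0,2)->E->(0,3)
  grid max=3 at (0,3)
Step 5: ant0:(0,3)->S->(1,3) | ant1:(0,3)->S->(1,3)
  grid max=3 at (1,3)
Step 6: ant0:(1,3)->N->(0,3) | ant1:(1,3)->N->(0,3)
  grid max=5 at (0,3)

(0,3) (0,3)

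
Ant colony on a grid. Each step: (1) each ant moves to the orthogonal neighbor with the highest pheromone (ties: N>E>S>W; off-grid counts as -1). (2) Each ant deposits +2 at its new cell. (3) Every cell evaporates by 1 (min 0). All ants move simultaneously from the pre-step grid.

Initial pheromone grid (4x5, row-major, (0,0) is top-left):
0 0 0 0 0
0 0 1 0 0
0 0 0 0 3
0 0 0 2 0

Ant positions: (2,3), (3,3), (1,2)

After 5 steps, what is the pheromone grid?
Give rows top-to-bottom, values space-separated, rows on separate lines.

After step 1: ants at (2,4),(2,3),(0,2)
  0 0 1 0 0
  0 0 0 0 0
  0 0 0 1 4
  0 0 0 1 0
After step 2: ants at (2,3),(2,4),(0,3)
  0 0 0 1 0
  0 0 0 0 0
  0 0 0 2 5
  0 0 0 0 0
After step 3: ants at (2,4),(2,3),(0,4)
  0 0 0 0 1
  0 0 0 0 0
  0 0 0 3 6
  0 0 0 0 0
After step 4: ants at (2,3),(2,4),(1,4)
  0 0 0 0 0
  0 0 0 0 1
  0 0 0 4 7
  0 0 0 0 0
After step 5: ants at (2,4),(2,3),(2,4)
  0 0 0 0 0
  0 0 0 0 0
  0 0 0 5 10
  0 0 0 0 0

0 0 0 0 0
0 0 0 0 0
0 0 0 5 10
0 0 0 0 0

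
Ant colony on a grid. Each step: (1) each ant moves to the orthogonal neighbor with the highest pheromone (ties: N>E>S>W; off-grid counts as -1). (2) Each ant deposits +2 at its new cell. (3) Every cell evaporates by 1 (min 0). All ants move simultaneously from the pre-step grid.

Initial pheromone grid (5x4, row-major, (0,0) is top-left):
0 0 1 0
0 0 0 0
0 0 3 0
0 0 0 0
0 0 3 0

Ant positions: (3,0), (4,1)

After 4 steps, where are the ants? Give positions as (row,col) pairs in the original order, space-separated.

Step 1: ant0:(3,0)->N->(2,0) | ant1:(4,1)->E->(4,2)
  grid max=4 at (4,2)
Step 2: ant0:(2,0)->N->(1,0) | ant1:(4,2)->N->(3,2)
  grid max=3 at (4,2)
Step 3: ant0:(1,0)->N->(0,0) | ant1:(3,2)->S->(4,2)
  grid max=4 at (4,2)
Step 4: ant0:(0,0)->E->(0,1) | ant1:(4,2)->N->(3,2)
  grid max=3 at (4,2)

(0,1) (3,2)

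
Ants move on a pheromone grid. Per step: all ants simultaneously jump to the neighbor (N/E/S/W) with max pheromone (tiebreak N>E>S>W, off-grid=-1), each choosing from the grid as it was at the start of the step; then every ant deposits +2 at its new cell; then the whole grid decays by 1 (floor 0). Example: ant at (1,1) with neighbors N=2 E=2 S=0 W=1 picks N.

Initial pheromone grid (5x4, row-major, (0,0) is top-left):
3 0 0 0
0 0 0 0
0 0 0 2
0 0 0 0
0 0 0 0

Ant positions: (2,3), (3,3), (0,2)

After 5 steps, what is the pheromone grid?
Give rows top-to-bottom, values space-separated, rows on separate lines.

After step 1: ants at (1,3),(2,3),(0,3)
  2 0 0 1
  0 0 0 1
  0 0 0 3
  0 0 0 0
  0 0 0 0
After step 2: ants at (2,3),(1,3),(1,3)
  1 0 0 0
  0 0 0 4
  0 0 0 4
  0 0 0 0
  0 0 0 0
After step 3: ants at (1,3),(2,3),(2,3)
  0 0 0 0
  0 0 0 5
  0 0 0 7
  0 0 0 0
  0 0 0 0
After step 4: ants at (2,3),(1,3),(1,3)
  0 0 0 0
  0 0 0 8
  0 0 0 8
  0 0 0 0
  0 0 0 0
After step 5: ants at (1,3),(2,3),(2,3)
  0 0 0 0
  0 0 0 9
  0 0 0 11
  0 0 0 0
  0 0 0 0

0 0 0 0
0 0 0 9
0 0 0 11
0 0 0 0
0 0 0 0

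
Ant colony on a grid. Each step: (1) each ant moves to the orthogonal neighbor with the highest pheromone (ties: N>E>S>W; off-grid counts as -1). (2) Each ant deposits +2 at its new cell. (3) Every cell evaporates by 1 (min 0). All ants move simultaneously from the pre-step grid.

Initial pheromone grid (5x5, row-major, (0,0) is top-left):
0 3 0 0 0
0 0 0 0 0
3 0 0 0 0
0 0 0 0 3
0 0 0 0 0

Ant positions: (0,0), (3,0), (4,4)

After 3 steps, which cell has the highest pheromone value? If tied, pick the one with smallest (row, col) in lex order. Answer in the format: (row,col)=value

Step 1: ant0:(0,0)->E->(0,1) | ant1:(3,0)->N->(2,0) | ant2:(4,4)->N->(3,4)
  grid max=4 at (0,1)
Step 2: ant0:(0,1)->E->(0,2) | ant1:(2,0)->N->(1,0) | ant2:(3,4)->N->(2,4)
  grid max=3 at (0,1)
Step 3: ant0:(0,2)->W->(0,1) | ant1:(1,0)->S->(2,0) | ant2:(2,4)->S->(3,4)
  grid max=4 at (0,1)
Final grid:
  0 4 0 0 0
  0 0 0 0 0
  4 0 0 0 0
  0 0 0 0 4
  0 0 0 0 0
Max pheromone 4 at (0,1)

Answer: (0,1)=4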